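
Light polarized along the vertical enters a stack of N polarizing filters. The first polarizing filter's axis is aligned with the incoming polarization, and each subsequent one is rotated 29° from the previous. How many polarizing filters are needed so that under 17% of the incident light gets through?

First polarizer is aligned with the polarization: full transmission.
Each further stage multiplies by cos²(29°) = 0.765.
After N polarizers: T = 0.765^(N−1). Require T < 0.17 ⇒ N−1 > ln(0.17)/ln(0.765) = 6.61, so N−1 ≥ 7 and N = 8.
Check: N=8 gives T = 0.1533 < 0.17; N=7 gives T = 0.2004.

N = 8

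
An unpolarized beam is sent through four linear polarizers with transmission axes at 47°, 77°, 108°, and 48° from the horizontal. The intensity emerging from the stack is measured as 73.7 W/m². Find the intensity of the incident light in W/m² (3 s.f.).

I₀ ≈ 1070 W/m²

Unpolarized light through the first polarizer → I₁ = ½ I₀, now polarized at 47°.
I₂ = I₁ cos²(77° − 47°) = 0.5 I₀ · cos²(30°) = 0.375 I₀.
I₃ = I₂ cos²(108° − 77°) = 0.375 I₀ · cos²(31°) = 0.2755 I₀.
I₄ = I₃ cos²(48° − 108°) = 0.2755 I₀ · cos²(60°) = 0.06888 I₀.
So 73.7 W/m² = 0.06888 I₀, giving I₀ = 73.7/0.06888 = 1070 W/m².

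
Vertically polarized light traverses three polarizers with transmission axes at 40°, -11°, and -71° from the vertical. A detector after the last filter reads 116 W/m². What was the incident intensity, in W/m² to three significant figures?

I₀ ≈ 2000 W/m²

I₁ = I₀ cos²(40° − 0°) = I₀ cos²(40°) = 0.5868 I₀.
I₂ = I₁ cos²(-11° − 40°) = 0.5868 I₀ · cos²(51°) = 0.2324 I₀.
I₃ = I₂ cos²(-71° + 11°) = 0.2324 I₀ · cos²(60°) = 0.0581 I₀.
So 116 W/m² = 0.0581 I₀, giving I₀ = 116/0.0581 = 1996 W/m².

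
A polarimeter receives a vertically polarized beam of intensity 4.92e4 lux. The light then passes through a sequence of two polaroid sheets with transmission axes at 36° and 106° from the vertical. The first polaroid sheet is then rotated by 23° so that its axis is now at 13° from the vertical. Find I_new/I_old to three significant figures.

I_new/I_old ≈ 0.0340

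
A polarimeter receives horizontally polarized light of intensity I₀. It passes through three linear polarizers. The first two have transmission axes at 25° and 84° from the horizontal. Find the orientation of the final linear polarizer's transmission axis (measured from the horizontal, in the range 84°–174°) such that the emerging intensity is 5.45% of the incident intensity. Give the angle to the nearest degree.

θ ≈ 144°

I₁ = I₀ cos²(25° − 0°) = I₀ cos²(25°) = 0.8214 I₀.
I₂ = I₁ cos²(84° − 25°) = 0.8214 I₀ · cos²(59°) = 0.2179 I₀.
Need I₃/I₀ = 0.0545, so cos²(θ − 84°) = 0.0545 / 0.2179 = 0.2501.
θ − 84° = arccos(√0.2501) = 60.0°, giving θ ≈ 84 + 60.0 = 144.0°.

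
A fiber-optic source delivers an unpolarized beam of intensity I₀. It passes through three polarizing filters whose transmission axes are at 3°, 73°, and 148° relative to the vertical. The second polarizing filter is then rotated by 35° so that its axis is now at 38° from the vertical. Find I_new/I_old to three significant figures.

Before rotation:
Unpolarized light through the first polarizer → I₁ = ½ I₀, now polarized at 3°.
I₂ = I₁ cos²(73° − 3°) = 0.5 I₀ · cos²(70°) = 0.05849 I₀.
I₃ = I₂ cos²(148° − 73°) = 0.05849 I₀ · cos²(75°) = 0.003918 I₀.
After rotation:
Unpolarized light through the first polarizer → I₁ = ½ I₀, now polarized at 3°.
I₂ = I₁ cos²(38° − 3°) = 0.5 I₀ · cos²(35°) = 0.3355 I₀.
Angle between axes 2 and 3: 70°. I₃ = 0.3355 I₀ · cos²(70°) = 0.03925 I₀.
Ratio = 0.03925 / 0.003918 = 10.02.

I_new/I_old ≈ 10.0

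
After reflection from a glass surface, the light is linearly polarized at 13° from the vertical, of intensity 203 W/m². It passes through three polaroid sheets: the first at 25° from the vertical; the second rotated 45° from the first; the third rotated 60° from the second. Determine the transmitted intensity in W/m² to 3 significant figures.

By Malus's law, I₁ = 203 W/m² · cos²(12°) = 194.2 W/m².
I₂ = I₁ · cos²(45°) = 194.2 · 0.5 = 97.11 W/m².
I₃ = I₂ · cos²(60°) = 97.11 · 0.25 = 24.28 W/m².

I ≈ 24.3 W/m²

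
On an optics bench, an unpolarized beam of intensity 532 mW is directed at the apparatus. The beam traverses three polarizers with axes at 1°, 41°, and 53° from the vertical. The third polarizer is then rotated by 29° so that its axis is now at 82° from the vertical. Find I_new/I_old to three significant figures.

I_new/I_old ≈ 0.595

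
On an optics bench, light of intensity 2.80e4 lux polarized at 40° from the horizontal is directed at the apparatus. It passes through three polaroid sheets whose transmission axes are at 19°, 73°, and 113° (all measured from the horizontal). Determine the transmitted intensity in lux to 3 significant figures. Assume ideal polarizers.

I ≈ 4950 lux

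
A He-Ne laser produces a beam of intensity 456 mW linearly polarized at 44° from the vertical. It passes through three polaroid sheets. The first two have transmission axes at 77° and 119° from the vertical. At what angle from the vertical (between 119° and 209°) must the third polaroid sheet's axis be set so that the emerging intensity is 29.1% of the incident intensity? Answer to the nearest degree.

θ ≈ 149°

I₁ = I₀ cos²(77° − 44°) = I₀ cos²(33°) = 0.7034 I₀.
I₂ = I₁ cos²(119° − 77°) = 0.7034 I₀ · cos²(42°) = 0.3884 I₀.
Need I₃/I₀ = 0.291, so cos²(θ − 119°) = 0.291 / 0.3884 = 0.7491.
θ − 119° = arccos(√0.7491) = 30.1°, giving θ ≈ 119 + 30.1 = 149.1°.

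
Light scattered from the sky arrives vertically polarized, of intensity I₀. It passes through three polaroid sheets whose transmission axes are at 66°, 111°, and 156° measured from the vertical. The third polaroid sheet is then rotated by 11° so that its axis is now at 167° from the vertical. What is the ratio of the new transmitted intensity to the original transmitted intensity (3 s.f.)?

Before rotation:
By Malus's law, I₁ = I₀ cos²(66° − 0°) = I₀ cos²(66°) = 0.1654 I₀.
I₂ = I₁ cos²(111° − 66°) = 0.1654 I₀ · cos²(45°) = 0.08272 I₀.
I₃ = I₂ cos²(156° − 111°) = 0.08272 I₀ · cos²(45°) = 0.04136 I₀.
After rotation:
I₁ = I₀ cos²(66° − 0°) = I₀ cos²(66°) = 0.1654 I₀.
I₂ = I₁ cos²(111° − 66°) = 0.1654 I₀ · cos²(45°) = 0.08272 I₀.
I₃ = I₂ cos²(167° − 111°) = 0.08272 I₀ · cos²(56°) = 0.02587 I₀.
Ratio = 0.02587 / 0.04136 = 0.6254.

I_new/I_old ≈ 0.625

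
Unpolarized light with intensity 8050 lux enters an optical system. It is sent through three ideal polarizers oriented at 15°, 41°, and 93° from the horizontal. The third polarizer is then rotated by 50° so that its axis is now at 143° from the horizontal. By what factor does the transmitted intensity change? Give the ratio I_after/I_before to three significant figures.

Before rotation:
Unpolarized light through the first polarizer → I₁ = ½ I₀, now polarized at 15°.
I₂ = I₁ cos²(41° − 15°) = 0.5 I₀ · cos²(26°) = 0.4039 I₀.
I₃ = I₂ cos²(93° − 41°) = 0.4039 I₀ · cos²(52°) = 0.1531 I₀.
After rotation:
Unpolarized light through the first polarizer → I₁ = ½ I₀, now polarized at 15°.
I₂ = I₁ cos²(41° − 15°) = 0.5 I₀ · cos²(26°) = 0.4039 I₀.
Angle between axes 2 and 3: 78°. I₃ = 0.4039 I₀ · cos²(78°) = 0.01746 I₀.
Ratio = 0.01746 / 0.1531 = 0.114.

I_new/I_old ≈ 0.114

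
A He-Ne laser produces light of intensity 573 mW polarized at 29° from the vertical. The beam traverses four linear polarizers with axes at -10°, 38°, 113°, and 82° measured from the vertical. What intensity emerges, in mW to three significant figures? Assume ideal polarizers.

I₁ = 573 mW · cos²(39°) = 346.1 mW.
I₂ = I₁ · cos²(48°) = 346.1 · 0.4477 = 154.9 mW.
I₃ = I₂ · cos²(75°) = 154.9 · 0.06699 = 10.38 mW.
I₄ = I₃ · cos²(31°) = 10.38 · 0.7347 = 7.626 mW.

I ≈ 7.63 mW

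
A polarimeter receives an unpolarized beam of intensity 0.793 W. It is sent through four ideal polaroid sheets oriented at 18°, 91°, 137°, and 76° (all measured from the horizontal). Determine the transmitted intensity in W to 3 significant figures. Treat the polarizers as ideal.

I ≈ 0.00384 W

Unpolarized light through the first polarizer → I₁ = 0.793 W/2 = 0.3965 W, polarized at 18°.
I₂ = I₁ · cos²(73°) = 0.3965 · 0.08548 = 0.03389 W.
I₃ = I₂ · cos²(46°) = 0.03389 · 0.4826 = 0.01636 W.
I₄ = I₃ · cos²(61°) = 0.01636 · 0.235 = 0.003844 W.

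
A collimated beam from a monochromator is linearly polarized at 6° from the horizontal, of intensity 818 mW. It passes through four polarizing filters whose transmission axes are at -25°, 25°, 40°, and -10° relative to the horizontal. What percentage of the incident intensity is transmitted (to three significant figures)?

I₁ = 818 mW · cos²(31°) = 601 mW.
I₂ = I₁ · cos²(50°) = 601 · 0.4132 = 248.3 mW.
I₃ = I₂ · cos²(15°) = 248.3 · 0.933 = 231.7 mW.
I₄ = I₃ · cos²(50°) = 231.7 · 0.4132 = 95.73 mW.
That is 11.7% of the incident intensity.

≈ 11.7%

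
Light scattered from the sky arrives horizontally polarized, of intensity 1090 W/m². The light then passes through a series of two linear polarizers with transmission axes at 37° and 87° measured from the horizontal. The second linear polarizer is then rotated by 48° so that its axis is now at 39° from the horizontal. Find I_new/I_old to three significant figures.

I_new/I_old ≈ 2.42

Before rotation:
I₁ = I₀ cos²(37° − 0°) = I₀ cos²(37°) = 0.6378 I₀.
I₂ = I₁ cos²(87° − 37°) = 0.6378 I₀ · cos²(50°) = 0.2635 I₀.
After rotation:
I₁ = I₀ cos²(37° − 0°) = I₀ cos²(37°) = 0.6378 I₀.
I₂ = I₁ cos²(39° − 37°) = 0.6378 I₀ · cos²(2°) = 0.637 I₀.
Ratio = 0.637 / 0.2635 = 2.417.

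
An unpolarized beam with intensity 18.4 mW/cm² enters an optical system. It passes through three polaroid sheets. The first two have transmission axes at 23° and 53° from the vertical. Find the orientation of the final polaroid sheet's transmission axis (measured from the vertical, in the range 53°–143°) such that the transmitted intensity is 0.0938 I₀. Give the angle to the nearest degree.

θ ≈ 113°

Unpolarized light through the first polarizer → I₁ = ½ I₀, now polarized at 23°.
I₂ = I₁ cos²(53° − 23°) = 0.5 I₀ · cos²(30°) = 0.375 I₀.
Need I₃/I₀ = 0.0938, so cos²(θ − 53°) = 0.0938 / 0.375 = 0.2501.
θ − 53° = arccos(√0.2501) = 60.0°, giving θ ≈ 53 + 60.0 = 113.0°.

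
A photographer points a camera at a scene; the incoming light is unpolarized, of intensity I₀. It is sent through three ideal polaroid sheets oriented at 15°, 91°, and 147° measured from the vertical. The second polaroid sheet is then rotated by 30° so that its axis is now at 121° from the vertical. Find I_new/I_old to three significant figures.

I_new/I_old ≈ 3.35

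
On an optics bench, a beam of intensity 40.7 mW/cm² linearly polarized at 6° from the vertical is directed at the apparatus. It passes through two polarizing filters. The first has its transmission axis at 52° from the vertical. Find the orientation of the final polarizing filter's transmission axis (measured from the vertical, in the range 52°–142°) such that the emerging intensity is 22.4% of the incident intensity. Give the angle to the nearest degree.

θ ≈ 99°

I₁ = I₀ cos²(52° − 6°) = I₀ cos²(46°) = 0.4826 I₀.
Need I₂/I₀ = 0.224, so cos²(θ − 52°) = 0.224 / 0.4826 = 0.4642.
θ − 52° = arccos(√0.4642) = 47.1°, giving θ ≈ 52 + 47.1 = 99.1°.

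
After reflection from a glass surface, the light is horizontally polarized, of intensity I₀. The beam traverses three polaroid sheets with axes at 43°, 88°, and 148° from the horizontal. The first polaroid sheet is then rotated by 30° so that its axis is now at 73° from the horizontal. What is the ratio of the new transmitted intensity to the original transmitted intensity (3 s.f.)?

I_new/I_old ≈ 0.298

Before rotation:
By Malus's law, I₁ = I₀ cos²(43° − 0°) = I₀ cos²(43°) = 0.5349 I₀.
I₂ = I₁ cos²(88° − 43°) = 0.5349 I₀ · cos²(45°) = 0.2674 I₀.
I₃ = I₂ cos²(148° − 88°) = 0.2674 I₀ · cos²(60°) = 0.06686 I₀.
After rotation:
I₁ = I₀ cos²(73° − 0°) = I₀ cos²(73°) = 0.08548 I₀.
I₂ = I₁ cos²(88° − 73°) = 0.08548 I₀ · cos²(15°) = 0.07976 I₀.
I₃ = I₂ cos²(148° − 88°) = 0.07976 I₀ · cos²(60°) = 0.01994 I₀.
Ratio = 0.01994 / 0.06686 = 0.2982.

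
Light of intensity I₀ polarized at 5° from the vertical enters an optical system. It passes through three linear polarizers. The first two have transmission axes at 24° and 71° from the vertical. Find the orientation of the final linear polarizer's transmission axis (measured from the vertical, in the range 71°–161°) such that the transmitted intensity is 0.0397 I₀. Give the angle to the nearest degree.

θ ≈ 143°

I₁ = I₀ cos²(24° − 5°) = I₀ cos²(19°) = 0.894 I₀.
I₂ = I₁ cos²(71° − 24°) = 0.894 I₀ · cos²(47°) = 0.4158 I₀.
Need I₃/I₀ = 0.0397, so cos²(θ − 71°) = 0.0397 / 0.4158 = 0.09547.
θ − 71° = arccos(√0.09547) = 72.0°, giving θ ≈ 71 + 72.0 = 143.0°.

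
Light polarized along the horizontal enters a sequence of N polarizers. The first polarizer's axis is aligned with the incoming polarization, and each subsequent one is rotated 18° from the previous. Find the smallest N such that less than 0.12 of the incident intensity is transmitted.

N = 23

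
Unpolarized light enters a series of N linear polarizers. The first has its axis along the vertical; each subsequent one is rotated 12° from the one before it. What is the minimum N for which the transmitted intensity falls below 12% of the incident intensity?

First polarizer halves the unpolarized light: factor 1/2.
Each further stage multiplies by cos²(12°) = 0.9568.
After N polarizers: T = 0.5·0.9568^(N−1). Require T < 0.12 ⇒ N−1 > ln(0.12/0.5)/ln(0.9568) = 32.30, so N−1 ≥ 33 and N = 34.
Check: N=34 gives T = 0.1163 < 0.12; N=33 gives T = 0.1216.

N = 34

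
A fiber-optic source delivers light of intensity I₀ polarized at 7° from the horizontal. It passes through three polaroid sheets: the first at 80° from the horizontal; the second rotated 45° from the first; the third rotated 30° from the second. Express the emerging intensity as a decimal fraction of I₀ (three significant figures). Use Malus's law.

By Malus's law, I₁ = I₀ cos²(80° − 7°) = I₀ cos²(73°) = 0.08548 I₀.
I₂ = I₁ cos²(45°) = 0.08548 · 0.5 I₀ = 0.04274 I₀.
I₃ = I₂ cos²(30°) = 0.04274 · 0.75 I₀ = 0.03206 I₀.
Transmitted fraction = 0.03206.

≈ 0.0321 I₀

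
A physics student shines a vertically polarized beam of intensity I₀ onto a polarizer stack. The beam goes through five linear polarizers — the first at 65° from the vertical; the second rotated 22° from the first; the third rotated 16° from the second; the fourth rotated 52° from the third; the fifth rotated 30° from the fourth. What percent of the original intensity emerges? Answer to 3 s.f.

≈ 4.03%

By Malus's law, I₁ = I₀ cos²(65° − 0°) = I₀ cos²(65°) = 0.1786 I₀.
I₂ = I₁ cos²(22°) = 0.1786 · 0.8597 I₀ = 0.1535 I₀.
I₃ = I₂ cos²(16°) = 0.1535 · 0.924 I₀ = 0.1419 I₀.
I₄ = I₃ cos²(52°) = 0.1419 · 0.379 I₀ = 0.05378 I₀.
I₅ = I₄ cos²(30°) = 0.05378 · 0.75 I₀ = 0.04033 I₀.
That is 4.033% of the incident intensity.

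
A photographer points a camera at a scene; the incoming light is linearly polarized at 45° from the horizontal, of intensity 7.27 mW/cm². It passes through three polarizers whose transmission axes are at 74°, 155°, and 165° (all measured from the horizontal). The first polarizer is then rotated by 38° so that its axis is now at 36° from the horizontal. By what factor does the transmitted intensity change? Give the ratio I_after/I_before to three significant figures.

I_new/I_old ≈ 12.2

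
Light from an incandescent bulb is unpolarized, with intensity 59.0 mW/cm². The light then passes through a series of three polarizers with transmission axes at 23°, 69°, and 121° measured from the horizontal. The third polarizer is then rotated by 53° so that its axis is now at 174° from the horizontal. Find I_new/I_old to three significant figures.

I_new/I_old ≈ 0.177

Before rotation:
Unpolarized light through the first polarizer → I₁ = ½ I₀, now polarized at 23°.
I₂ = I₁ cos²(69° − 23°) = 0.5 I₀ · cos²(46°) = 0.2413 I₀.
I₃ = I₂ cos²(121° − 69°) = 0.2413 I₀ · cos²(52°) = 0.09145 I₀.
After rotation:
Unpolarized light through the first polarizer → I₁ = ½ I₀, now polarized at 23°.
I₂ = I₁ cos²(69° − 23°) = 0.5 I₀ · cos²(46°) = 0.2413 I₀.
Angle between axes 2 and 3: 75°. I₃ = 0.2413 I₀ · cos²(75°) = 0.01616 I₀.
Ratio = 0.01616 / 0.09145 = 0.1767.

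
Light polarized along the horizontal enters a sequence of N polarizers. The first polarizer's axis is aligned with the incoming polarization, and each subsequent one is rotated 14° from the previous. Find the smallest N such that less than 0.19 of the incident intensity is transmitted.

First polarizer is aligned with the polarization: full transmission.
Each further stage multiplies by cos²(14°) = 0.9415.
After N polarizers: T = 0.9415^(N−1). Require T < 0.19 ⇒ N−1 > ln(0.19)/ln(0.9415) = 27.54, so N−1 ≥ 28 and N = 29.
Check: N=29 gives T = 0.1848 < 0.19; N=28 gives T = 0.1963.

N = 29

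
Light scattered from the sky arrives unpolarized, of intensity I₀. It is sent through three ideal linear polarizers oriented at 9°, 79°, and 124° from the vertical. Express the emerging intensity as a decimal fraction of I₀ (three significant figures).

≈ 0.0292 I₀

Unpolarized light through the first polarizer → I₁ = ½ I₀, now polarized at 9°.
I₂ = I₁ cos²(79° − 9°) = 0.5 I₀ · cos²(70°) = 0.05849 I₀.
I₃ = I₂ cos²(124° − 79°) = 0.05849 I₀ · cos²(45°) = 0.02924 I₀.
Transmitted fraction = 0.02924.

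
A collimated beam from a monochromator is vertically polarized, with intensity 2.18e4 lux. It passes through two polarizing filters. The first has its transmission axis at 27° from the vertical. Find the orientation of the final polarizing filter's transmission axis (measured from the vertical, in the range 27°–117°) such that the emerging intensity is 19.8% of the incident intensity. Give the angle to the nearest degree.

I₁ = I₀ cos²(27° − 0°) = I₀ cos²(27°) = 0.7939 I₀.
Need I₂/I₀ = 0.198, so cos²(θ − 27°) = 0.198 / 0.7939 = 0.2494.
θ − 27° = arccos(√0.2494) = 60.0°, giving θ ≈ 27 + 60.0 = 87.0°.

θ ≈ 87°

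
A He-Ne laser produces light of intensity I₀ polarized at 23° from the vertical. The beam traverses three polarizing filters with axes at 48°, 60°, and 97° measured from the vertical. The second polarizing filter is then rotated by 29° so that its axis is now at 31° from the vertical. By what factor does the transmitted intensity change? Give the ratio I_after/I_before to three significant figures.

I_new/I_old ≈ 0.248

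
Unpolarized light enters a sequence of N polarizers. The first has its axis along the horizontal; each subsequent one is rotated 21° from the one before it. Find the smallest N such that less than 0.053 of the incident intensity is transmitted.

N = 18

First polarizer halves the unpolarized light: factor 1/2.
Each further stage multiplies by cos²(21°) = 0.8716.
After N polarizers: T = 0.5·0.8716^(N−1). Require T < 0.053 ⇒ N−1 > ln(0.053/0.5)/ln(0.8716) = 16.33, so N−1 ≥ 17 and N = 18.
Check: N=18 gives T = 0.04832 < 0.053; N=17 gives T = 0.05544.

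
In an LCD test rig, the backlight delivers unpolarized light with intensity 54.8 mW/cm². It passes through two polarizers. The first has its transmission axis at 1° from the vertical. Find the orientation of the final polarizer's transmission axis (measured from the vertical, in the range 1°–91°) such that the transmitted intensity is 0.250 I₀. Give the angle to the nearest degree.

θ ≈ 46°

Unpolarized light through the first polarizer → I₁ = ½ I₀, now polarized at 1°.
Need I₂/I₀ = 0.25, so cos²(θ − 1°) = 0.25 / 0.5 = 0.5.
θ − 1° = arccos(√0.5) = 45.0°, giving θ ≈ 1 + 45.0 = 46.0°.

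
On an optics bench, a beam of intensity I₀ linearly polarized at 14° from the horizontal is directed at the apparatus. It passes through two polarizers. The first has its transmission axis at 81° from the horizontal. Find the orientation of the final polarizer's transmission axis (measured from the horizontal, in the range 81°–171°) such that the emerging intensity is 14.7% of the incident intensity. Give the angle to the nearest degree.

θ ≈ 92°

I₁ = I₀ cos²(81° − 14°) = I₀ cos²(67°) = 0.1527 I₀.
Need I₂/I₀ = 0.147, so cos²(θ − 81°) = 0.147 / 0.1527 = 0.9629.
θ − 81° = arccos(√0.9629) = 11.1°, giving θ ≈ 81 + 11.1 = 92.1°.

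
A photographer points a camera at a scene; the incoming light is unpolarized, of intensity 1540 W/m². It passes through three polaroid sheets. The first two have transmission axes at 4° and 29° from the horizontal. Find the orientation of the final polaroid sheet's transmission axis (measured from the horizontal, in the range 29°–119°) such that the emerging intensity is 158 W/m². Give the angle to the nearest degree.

Unpolarized light through the first polarizer → I₁ = ½ I₀, now polarized at 4°.
I₂ = I₁ cos²(29° − 4°) = 0.5 I₀ · cos²(25°) = 0.4107 I₀.
Target fraction: 158 / 1540 W/m² = 0.1026 of I₀.
Need I₃/I₀ = 0.1026, so cos²(θ − 29°) = 0.1026 / 0.4107 = 0.2498.
θ − 29° = arccos(√0.2498) = 60.0°, giving θ ≈ 29 + 60.0 = 89.0°.

θ ≈ 89°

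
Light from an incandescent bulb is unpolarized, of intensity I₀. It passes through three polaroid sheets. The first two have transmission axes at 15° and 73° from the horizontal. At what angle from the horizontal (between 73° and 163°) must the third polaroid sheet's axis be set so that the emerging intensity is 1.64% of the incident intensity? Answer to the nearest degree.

Unpolarized light through the first polarizer → I₁ = ½ I₀, now polarized at 15°.
I₂ = I₁ cos²(73° − 15°) = 0.5 I₀ · cos²(58°) = 0.1404 I₀.
Need I₃/I₀ = 0.0164, so cos²(θ − 73°) = 0.0164 / 0.1404 = 0.1168.
θ − 73° = arccos(√0.1168) = 70.0°, giving θ ≈ 73 + 70.0 = 143.0°.

θ ≈ 143°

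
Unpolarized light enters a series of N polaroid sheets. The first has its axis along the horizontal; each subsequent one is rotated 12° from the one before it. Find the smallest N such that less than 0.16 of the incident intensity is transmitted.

First polarizer halves the unpolarized light: factor 1/2.
Each further stage multiplies by cos²(12°) = 0.9568.
After N polarizers: T = 0.5·0.9568^(N−1). Require T < 0.16 ⇒ N−1 > ln(0.16/0.5)/ln(0.9568) = 25.79, so N−1 ≥ 26 and N = 27.
Check: N=27 gives T = 0.1585 < 0.16; N=26 gives T = 0.1656.

N = 27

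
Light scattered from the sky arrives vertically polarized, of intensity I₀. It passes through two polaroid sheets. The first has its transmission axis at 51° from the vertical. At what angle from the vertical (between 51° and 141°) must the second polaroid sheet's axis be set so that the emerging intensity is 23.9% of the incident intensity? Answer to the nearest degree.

θ ≈ 90°

By Malus's law, I₁ = I₀ cos²(51° − 0°) = I₀ cos²(51°) = 0.396 I₀.
Need I₂/I₀ = 0.239, so cos²(θ − 51°) = 0.239 / 0.396 = 0.6035.
θ − 51° = arccos(√0.6035) = 39.0°, giving θ ≈ 51 + 39.0 = 90.0°.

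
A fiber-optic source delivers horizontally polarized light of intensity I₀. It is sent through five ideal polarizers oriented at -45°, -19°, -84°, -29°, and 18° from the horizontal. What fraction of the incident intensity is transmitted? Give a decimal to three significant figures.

≈ 0.0110 I₀

By Malus's law, I₁ = I₀ cos²(-45° − 0°) = I₀ cos²(45°) = 0.5 I₀.
I₂ = I₁ cos²(-19° + 45°) = 0.5 I₀ · cos²(26°) = 0.4039 I₀.
I₃ = I₂ cos²(-84° + 19°) = 0.4039 I₀ · cos²(65°) = 0.07214 I₀.
I₄ = I₃ cos²(-29° + 84°) = 0.07214 I₀ · cos²(55°) = 0.02373 I₀.
I₅ = I₄ cos²(18° + 29°) = 0.02373 I₀ · cos²(47°) = 0.01104 I₀.
Transmitted fraction = 0.01104.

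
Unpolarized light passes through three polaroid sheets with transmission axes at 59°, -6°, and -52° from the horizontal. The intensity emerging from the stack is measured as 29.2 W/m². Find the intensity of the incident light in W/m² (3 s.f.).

I₀ ≈ 678 W/m²

Unpolarized light through the first polarizer → I₁ = ½ I₀, now polarized at 59°.
I₂ = I₁ cos²(-6° − 59°) = 0.5 I₀ · cos²(65°) = 0.0893 I₀.
I₃ = I₂ cos²(-52° + 6°) = 0.0893 I₀ · cos²(46°) = 0.04309 I₀.
So 29.2 W/m² = 0.04309 I₀, giving I₀ = 29.2/0.04309 = 677.6 W/m².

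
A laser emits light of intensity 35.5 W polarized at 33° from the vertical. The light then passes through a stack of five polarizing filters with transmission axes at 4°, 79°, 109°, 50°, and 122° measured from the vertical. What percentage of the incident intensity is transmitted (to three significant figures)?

I₁ = 35.5 W · cos²(29°) = 27.16 W.
I₂ = I₁ · cos²(75°) = 27.16 · 0.06699 = 1.819 W.
I₃ = I₂ · cos²(30°) = 1.819 · 0.75 = 1.364 W.
I₄ = I₃ · cos²(59°) = 1.364 · 0.2653 = 0.3619 W.
I₅ = I₄ · cos²(72°) = 0.3619 · 0.09549 = 0.03456 W.
That is 0.09735% of the incident intensity.

≈ 0.0973%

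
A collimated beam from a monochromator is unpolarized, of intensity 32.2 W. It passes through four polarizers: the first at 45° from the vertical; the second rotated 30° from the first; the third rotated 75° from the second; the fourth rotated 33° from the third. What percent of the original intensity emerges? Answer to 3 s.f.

Unpolarized light through the first polarizer → I₁ = 32.2 W/2 = 16.1 W, polarized at 45°.
I₂ = I₁ · cos²(30°) = 16.1 · 0.75 = 12.08 W.
I₃ = I₂ · cos²(75°) = 12.08 · 0.06699 = 0.8089 W.
I₄ = I₃ · cos²(33°) = 0.8089 · 0.7034 = 0.5689 W.
That is 1.767% of the incident intensity.

≈ 1.77%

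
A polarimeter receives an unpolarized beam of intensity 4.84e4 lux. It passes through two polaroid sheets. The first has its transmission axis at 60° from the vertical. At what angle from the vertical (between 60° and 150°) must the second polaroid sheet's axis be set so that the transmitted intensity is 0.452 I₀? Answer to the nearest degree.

θ ≈ 78°

Unpolarized light through the first polarizer → I₁ = ½ I₀, now polarized at 60°.
Need I₂/I₀ = 0.452, so cos²(θ − 60°) = 0.452 / 0.5 = 0.904.
θ − 60° = arccos(√0.904) = 18.0°, giving θ ≈ 60 + 18.0 = 78.0°.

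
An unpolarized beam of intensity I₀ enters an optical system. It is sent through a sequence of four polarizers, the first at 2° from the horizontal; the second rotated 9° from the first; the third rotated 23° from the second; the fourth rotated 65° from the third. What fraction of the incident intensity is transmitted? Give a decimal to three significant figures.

≈ 0.0738 I₀

Unpolarized light through the first polarizer → I₁ = ½ I₀, now polarized at 2°.
I₂ = I₁ cos²(9°) = 0.5 · 0.9755 I₀ = 0.4878 I₀.
I₃ = I₂ cos²(23°) = 0.4878 · 0.8473 I₀ = 0.4133 I₀.
I₄ = I₃ cos²(65°) = 0.4133 · 0.1786 I₀ = 0.07382 I₀.
Transmitted fraction = 0.07382.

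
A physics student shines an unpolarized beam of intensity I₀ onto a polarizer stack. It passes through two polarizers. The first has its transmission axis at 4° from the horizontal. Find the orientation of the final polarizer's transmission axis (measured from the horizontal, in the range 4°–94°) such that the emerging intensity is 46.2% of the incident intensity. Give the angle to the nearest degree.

Unpolarized light through the first polarizer → I₁ = ½ I₀, now polarized at 4°.
Need I₂/I₀ = 0.462, so cos²(θ − 4°) = 0.462 / 0.5 = 0.924.
θ − 4° = arccos(√0.924) = 16.0°, giving θ ≈ 4 + 16.0 = 20.0°.

θ ≈ 20°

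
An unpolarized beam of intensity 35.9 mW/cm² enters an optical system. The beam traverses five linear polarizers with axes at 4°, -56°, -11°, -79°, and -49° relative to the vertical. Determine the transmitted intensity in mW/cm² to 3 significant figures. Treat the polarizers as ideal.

I ≈ 0.236 mW/cm²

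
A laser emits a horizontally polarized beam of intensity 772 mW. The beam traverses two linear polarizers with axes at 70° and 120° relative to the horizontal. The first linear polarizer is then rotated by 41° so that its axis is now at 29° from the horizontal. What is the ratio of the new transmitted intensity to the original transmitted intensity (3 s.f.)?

I_new/I_old ≈ 0.00482

Before rotation:
I₁ = I₀ cos²(70° − 0°) = I₀ cos²(70°) = 0.117 I₀.
I₂ = I₁ cos²(120° − 70°) = 0.117 I₀ · cos²(50°) = 0.04833 I₀.
After rotation:
I₁ = I₀ cos²(29° − 0°) = I₀ cos²(29°) = 0.765 I₀.
Angle between axes 1 and 2: 89°. I₂ = 0.765 I₀ · cos²(89°) = 0.000233 I₀.
Ratio = 0.000233 / 0.04833 = 0.004821.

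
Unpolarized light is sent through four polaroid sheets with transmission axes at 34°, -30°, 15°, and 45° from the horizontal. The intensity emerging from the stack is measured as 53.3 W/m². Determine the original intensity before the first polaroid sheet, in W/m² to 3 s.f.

Unpolarized light through the first polarizer → I₁ = ½ I₀, now polarized at 34°.
I₂ = I₁ cos²(-30° − 34°) = 0.5 I₀ · cos²(64°) = 0.09608 I₀.
I₃ = I₂ cos²(15° + 30°) = 0.09608 I₀ · cos²(45°) = 0.04804 I₀.
I₄ = I₃ cos²(45° − 15°) = 0.04804 I₀ · cos²(30°) = 0.03603 I₀.
So 53.3 W/m² = 0.03603 I₀, giving I₀ = 53.3/0.03603 = 1479 W/m².

I₀ ≈ 1480 W/m²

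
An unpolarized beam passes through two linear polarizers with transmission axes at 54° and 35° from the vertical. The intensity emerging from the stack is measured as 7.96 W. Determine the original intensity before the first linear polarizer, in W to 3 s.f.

Unpolarized light through the first polarizer → I₁ = ½ I₀, now polarized at 54°.
I₂ = I₁ cos²(35° − 54°) = 0.5 I₀ · cos²(19°) = 0.447 I₀.
So 7.96 W = 0.447 I₀, giving I₀ = 7.96/0.447 = 17.81 W.

I₀ ≈ 17.8 W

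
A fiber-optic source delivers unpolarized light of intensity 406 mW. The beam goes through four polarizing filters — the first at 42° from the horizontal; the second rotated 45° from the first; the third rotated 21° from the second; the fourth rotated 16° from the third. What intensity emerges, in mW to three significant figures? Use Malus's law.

I ≈ 81.7 mW

Unpolarized light through the first polarizer → I₁ = 406 mW/2 = 203 mW, polarized at 42°.
I₂ = I₁ · cos²(45°) = 203 · 0.5 = 101.5 mW.
I₃ = I₂ · cos²(21°) = 101.5 · 0.8716 = 88.46 mW.
I₄ = I₃ · cos²(16°) = 88.46 · 0.924 = 81.74 mW.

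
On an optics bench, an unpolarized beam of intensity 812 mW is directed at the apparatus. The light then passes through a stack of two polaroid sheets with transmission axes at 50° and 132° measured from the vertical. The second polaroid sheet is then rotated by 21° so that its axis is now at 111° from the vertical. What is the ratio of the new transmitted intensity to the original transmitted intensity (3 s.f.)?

I_new/I_old ≈ 12.1

Before rotation:
Unpolarized light through the first polarizer → I₁ = ½ I₀, now polarized at 50°.
I₂ = I₁ cos²(132° − 50°) = 0.5 I₀ · cos²(82°) = 0.009685 I₀.
After rotation:
Unpolarized light through the first polarizer → I₁ = ½ I₀, now polarized at 50°.
I₂ = I₁ cos²(111° − 50°) = 0.5 I₀ · cos²(61°) = 0.1175 I₀.
Ratio = 0.1175 / 0.009685 = 12.13.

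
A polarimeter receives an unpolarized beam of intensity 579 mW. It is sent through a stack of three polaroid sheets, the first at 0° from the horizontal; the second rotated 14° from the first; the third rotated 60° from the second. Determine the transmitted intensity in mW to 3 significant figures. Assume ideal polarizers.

I ≈ 68.1 mW

Unpolarized light through the first polarizer → I₁ = 579 mW/2 = 289.5 mW, polarized at 0°.
I₂ = I₁ · cos²(14°) = 289.5 · 0.9415 = 272.6 mW.
I₃ = I₂ · cos²(60°) = 272.6 · 0.25 = 68.14 mW.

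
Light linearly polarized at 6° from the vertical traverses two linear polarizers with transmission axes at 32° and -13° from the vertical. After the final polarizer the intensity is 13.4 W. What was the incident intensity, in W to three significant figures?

I₁ = I₀ cos²(32° − 6°) = I₀ cos²(26°) = 0.8078 I₀.
I₂ = I₁ cos²(-13° − 32°) = 0.8078 I₀ · cos²(45°) = 0.4039 I₀.
So 13.4 W = 0.4039 I₀, giving I₀ = 13.4/0.4039 = 33.18 W.

I₀ ≈ 33.2 W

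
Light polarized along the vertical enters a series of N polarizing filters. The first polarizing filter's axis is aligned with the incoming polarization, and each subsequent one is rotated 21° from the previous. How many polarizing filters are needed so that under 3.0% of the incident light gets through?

First polarizer is aligned with the polarization: full transmission.
Each further stage multiplies by cos²(21°) = 0.8716.
After N polarizers: T = 0.8716^(N−1). Require T < 0.030 ⇒ N−1 > ln(0.030)/ln(0.8716) = 25.51, so N−1 ≥ 26 and N = 27.
Check: N=27 gives T = 0.02805 < 0.030; N=26 gives T = 0.03218.

N = 27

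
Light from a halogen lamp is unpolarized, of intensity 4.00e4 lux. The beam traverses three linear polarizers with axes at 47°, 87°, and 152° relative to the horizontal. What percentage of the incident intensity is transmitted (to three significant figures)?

≈ 5.24%

Unpolarized light through the first polarizer → I₁ = 4.00e4 lux/2 = 2e+04 lux, polarized at 47°.
I₂ = I₁ · cos²(40°) = 2e+04 · 0.5868 = 1.174e+04 lux.
I₃ = I₂ · cos²(65°) = 1.174e+04 · 0.1786 = 2096 lux.
That is 5.241% of the incident intensity.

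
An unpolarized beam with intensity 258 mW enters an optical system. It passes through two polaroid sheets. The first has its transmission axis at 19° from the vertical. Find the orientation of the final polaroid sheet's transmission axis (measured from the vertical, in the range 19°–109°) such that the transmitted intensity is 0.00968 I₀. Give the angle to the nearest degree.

θ ≈ 101°

Unpolarized light through the first polarizer → I₁ = ½ I₀, now polarized at 19°.
Need I₂/I₀ = 0.00968, so cos²(θ − 19°) = 0.00968 / 0.5 = 0.01936.
θ − 19° = arccos(√0.01936) = 82.0°, giving θ ≈ 19 + 82.0 = 101.0°.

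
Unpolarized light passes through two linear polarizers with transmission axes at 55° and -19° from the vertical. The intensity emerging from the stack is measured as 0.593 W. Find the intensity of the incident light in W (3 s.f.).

I₀ ≈ 15.6 W

Unpolarized light through the first polarizer → I₁ = ½ I₀, now polarized at 55°.
I₂ = I₁ cos²(-19° − 55°) = 0.5 I₀ · cos²(74°) = 0.03799 I₀.
So 0.593 W = 0.03799 I₀, giving I₀ = 0.593/0.03799 = 15.61 W.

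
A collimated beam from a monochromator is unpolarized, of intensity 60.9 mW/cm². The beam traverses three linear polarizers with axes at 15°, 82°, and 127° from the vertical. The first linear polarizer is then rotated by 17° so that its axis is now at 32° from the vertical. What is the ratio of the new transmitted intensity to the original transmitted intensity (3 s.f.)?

I_new/I_old ≈ 2.71

Before rotation:
Unpolarized light through the first polarizer → I₁ = ½ I₀, now polarized at 15°.
I₂ = I₁ cos²(82° − 15°) = 0.5 I₀ · cos²(67°) = 0.07634 I₀.
I₃ = I₂ cos²(127° − 82°) = 0.07634 I₀ · cos²(45°) = 0.03817 I₀.
After rotation:
Unpolarized light through the first polarizer → I₁ = ½ I₀, now polarized at 32°.
I₂ = I₁ cos²(82° − 32°) = 0.5 I₀ · cos²(50°) = 0.2066 I₀.
I₃ = I₂ cos²(127° − 82°) = 0.2066 I₀ · cos²(45°) = 0.1033 I₀.
Ratio = 0.1033 / 0.03817 = 2.706.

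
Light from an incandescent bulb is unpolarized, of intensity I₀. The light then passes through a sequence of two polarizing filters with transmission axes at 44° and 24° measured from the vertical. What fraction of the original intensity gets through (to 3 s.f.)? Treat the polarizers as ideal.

Unpolarized light through the first polarizer → I₁ = ½ I₀, now polarized at 44°.
I₂ = I₁ cos²(24° − 44°) = 0.5 I₀ · cos²(20°) = 0.4415 I₀.
Transmitted fraction = 0.4415.

≈ 0.442 I₀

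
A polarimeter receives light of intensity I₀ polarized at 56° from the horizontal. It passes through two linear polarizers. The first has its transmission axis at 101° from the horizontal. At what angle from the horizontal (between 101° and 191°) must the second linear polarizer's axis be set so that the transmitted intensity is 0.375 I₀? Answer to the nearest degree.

θ ≈ 131°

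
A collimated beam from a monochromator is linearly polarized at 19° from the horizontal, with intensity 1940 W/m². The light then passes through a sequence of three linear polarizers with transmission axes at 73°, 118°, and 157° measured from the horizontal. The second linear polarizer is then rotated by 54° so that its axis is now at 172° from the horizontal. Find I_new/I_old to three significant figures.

I_new/I_old ≈ 0.0756

Before rotation:
I₁ = I₀ cos²(73° − 19°) = I₀ cos²(54°) = 0.3455 I₀.
I₂ = I₁ cos²(118° − 73°) = 0.3455 I₀ · cos²(45°) = 0.1727 I₀.
I₃ = I₂ cos²(157° − 118°) = 0.1727 I₀ · cos²(39°) = 0.1043 I₀.
After rotation:
I₁ = I₀ cos²(73° − 19°) = I₀ cos²(54°) = 0.3455 I₀.
Angle between axes 1 and 2: 81°. I₂ = 0.3455 I₀ · cos²(81°) = 0.008455 I₀.
I₃ = I₂ cos²(157° − 172°) = 0.008455 I₀ · cos²(15°) = 0.007888 I₀.
Ratio = 0.007888 / 0.1043 = 0.07561.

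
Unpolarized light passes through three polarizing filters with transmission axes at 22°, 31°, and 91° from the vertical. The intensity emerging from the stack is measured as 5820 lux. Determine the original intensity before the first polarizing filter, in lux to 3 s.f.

I₀ ≈ 4.77e4 lux

Unpolarized light through the first polarizer → I₁ = ½ I₀, now polarized at 22°.
I₂ = I₁ cos²(31° − 22°) = 0.5 I₀ · cos²(9°) = 0.4878 I₀.
I₃ = I₂ cos²(91° − 31°) = 0.4878 I₀ · cos²(60°) = 0.1219 I₀.
So 5820 lux = 0.1219 I₀, giving I₀ = 5820/0.1219 = 4.773e+04 lux.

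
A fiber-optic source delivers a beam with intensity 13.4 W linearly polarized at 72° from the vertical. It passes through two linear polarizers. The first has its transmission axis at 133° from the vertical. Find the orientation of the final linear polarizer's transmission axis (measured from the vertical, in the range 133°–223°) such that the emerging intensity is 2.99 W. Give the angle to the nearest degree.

θ ≈ 146°

By Malus's law, I₁ = I₀ cos²(133° − 72°) = I₀ cos²(61°) = 0.235 I₀.
Target fraction: 2.99 / 13.4 W = 0.2231 of I₀.
Need I₂/I₀ = 0.2231, so cos²(θ − 133°) = 0.2231 / 0.235 = 0.9493.
θ − 133° = arccos(√0.9493) = 13.0°, giving θ ≈ 133 + 13.0 = 146.0°.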